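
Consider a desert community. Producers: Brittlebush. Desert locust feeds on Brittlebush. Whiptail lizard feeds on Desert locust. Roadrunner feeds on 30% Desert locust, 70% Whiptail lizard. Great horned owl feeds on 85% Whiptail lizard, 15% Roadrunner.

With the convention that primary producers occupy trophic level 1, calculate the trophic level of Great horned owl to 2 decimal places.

Desert locust: 1 + 1 = 2
Whiptail lizard: 1 + 2 = 3
Roadrunner: 1 + (0.3×2 + 0.7×3) = 3.7
Great horned owl: 1 + (0.85×3 + 0.15×3.7) = 4.105

4.11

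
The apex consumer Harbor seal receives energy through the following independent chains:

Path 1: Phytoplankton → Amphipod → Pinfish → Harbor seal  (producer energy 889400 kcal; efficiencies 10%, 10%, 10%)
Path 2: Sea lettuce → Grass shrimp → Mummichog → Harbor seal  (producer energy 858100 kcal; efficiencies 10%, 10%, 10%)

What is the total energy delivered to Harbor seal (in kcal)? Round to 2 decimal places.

Path 1: 889400 × 0.1 × 0.1 × 0.1 = 889.4 kcal
Path 2: 858100 × 0.1 × 0.1 × 0.1 = 858.1 kcal
Total at Harbor seal: 889.4 + 858.1 = 1747.5 kcal

1747.50 kcal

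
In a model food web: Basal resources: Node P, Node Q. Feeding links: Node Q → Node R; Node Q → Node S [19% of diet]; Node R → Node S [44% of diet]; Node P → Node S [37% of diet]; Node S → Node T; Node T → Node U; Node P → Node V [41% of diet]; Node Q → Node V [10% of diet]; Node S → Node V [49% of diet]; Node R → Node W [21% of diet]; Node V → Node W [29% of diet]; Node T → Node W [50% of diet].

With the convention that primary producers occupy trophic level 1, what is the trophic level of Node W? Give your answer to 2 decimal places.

Node R: 1 + 1 = 2
Node S: 1 + (0.19×1 + 0.44×2 + 0.37×1) = 2.44
Node T: 1 + 2.44 = 3.44
Node U: 1 + 3.44 = 4.44
Node V: 1 + (0.41×1 + 0.1×1 + 0.49×2.44) = 2.7056
Node W: 1 + (0.21×2 + 0.29×2.7056 + 0.5×3.44) = 3.924624

3.92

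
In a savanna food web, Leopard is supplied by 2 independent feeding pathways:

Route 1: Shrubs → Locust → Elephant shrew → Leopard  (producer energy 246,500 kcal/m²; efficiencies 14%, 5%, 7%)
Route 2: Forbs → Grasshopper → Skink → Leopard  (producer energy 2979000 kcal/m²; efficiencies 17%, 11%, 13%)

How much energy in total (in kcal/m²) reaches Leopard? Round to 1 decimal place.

Route 1: 246500 × 0.14 × 0.05 × 0.07 = 120.785 kcal/m²
Route 2: 2979000 × 0.17 × 0.11 × 0.13 = 7241.949 kcal/m²
Total at Leopard: 120.785 + 7241.949 = 7362.734 kcal/m²

7362.7 kcal/m²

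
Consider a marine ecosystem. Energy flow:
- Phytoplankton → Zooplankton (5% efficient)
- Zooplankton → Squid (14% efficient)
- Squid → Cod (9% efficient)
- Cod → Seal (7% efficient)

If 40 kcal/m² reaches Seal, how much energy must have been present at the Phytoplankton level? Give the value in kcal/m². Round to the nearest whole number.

907029 kcal/m²

Cumulative transfer efficiency: 0.05 × 0.14 × 0.09 × 0.07 = 0.0000441
Phytoplankton energy = 40 / 0.0000441 = 907029 kcal/m²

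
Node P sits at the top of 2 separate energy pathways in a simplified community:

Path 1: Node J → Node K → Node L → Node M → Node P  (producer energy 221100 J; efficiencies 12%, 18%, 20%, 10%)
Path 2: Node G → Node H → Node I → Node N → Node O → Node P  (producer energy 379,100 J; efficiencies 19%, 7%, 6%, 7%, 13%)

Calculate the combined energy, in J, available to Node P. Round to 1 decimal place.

Path 1: 221100 × 0.12 × 0.18 × 0.2 × 0.1 = 95.5152 J
Path 2: 379100 × 0.19 × 0.07 × 0.06 × 0.07 × 0.13 = 2.75294838 J
Total at Node P: 95.5152 + 2.75294838 = 98.26814838 J

98.3 J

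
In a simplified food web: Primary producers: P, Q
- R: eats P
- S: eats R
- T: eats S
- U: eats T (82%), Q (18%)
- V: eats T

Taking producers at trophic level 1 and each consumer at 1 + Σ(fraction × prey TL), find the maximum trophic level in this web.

R: 1 + 1 = 2
S: 1 + 2 = 3
T: 1 + 3 = 4
U: 1 + (0.82×4 + 0.18×1) = 4.46
V: 1 + 4 = 5

5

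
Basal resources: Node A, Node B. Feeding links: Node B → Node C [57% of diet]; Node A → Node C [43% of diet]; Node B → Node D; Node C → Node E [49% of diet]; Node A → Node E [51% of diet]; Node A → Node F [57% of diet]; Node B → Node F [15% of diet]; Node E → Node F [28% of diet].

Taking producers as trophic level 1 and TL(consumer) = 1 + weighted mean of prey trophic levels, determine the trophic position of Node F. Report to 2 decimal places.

Node C: 1 + (0.57×1 + 0.43×1) = 2
Node D: 1 + 1 = 2
Node E: 1 + (0.49×2 + 0.51×1) = 2.49
Node F: 1 + (0.57×1 + 0.15×1 + 0.28×2.49) = 2.4172

2.42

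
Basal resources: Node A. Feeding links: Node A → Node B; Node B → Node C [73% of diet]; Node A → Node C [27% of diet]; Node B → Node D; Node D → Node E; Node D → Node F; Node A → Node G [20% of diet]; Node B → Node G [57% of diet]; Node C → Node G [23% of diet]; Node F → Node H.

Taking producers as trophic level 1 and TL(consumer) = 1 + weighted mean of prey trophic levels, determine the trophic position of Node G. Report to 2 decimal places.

Node B: 1 + 1 = 2
Node C: 1 + (0.73×2 + 0.27×1) = 2.73
Node D: 1 + 2 = 3
Node E: 1 + 3 = 4
Node F: 1 + 3 = 4
Node G: 1 + (0.2×1 + 0.57×2 + 0.23×2.73) = 2.9679
Node H: 1 + 4 = 5

2.97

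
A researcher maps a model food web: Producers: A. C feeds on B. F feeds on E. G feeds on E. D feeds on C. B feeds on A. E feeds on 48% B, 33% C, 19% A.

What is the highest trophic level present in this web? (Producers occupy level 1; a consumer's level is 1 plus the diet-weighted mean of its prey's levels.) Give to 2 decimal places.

B: 1 + 1 = 2
C: 1 + 2 = 3
D: 1 + 3 = 4
E: 1 + (0.48×2 + 0.33×3 + 0.19×1) = 3.14
F: 1 + 3.14 = 4.14
G: 1 + 3.14 = 4.14

4.14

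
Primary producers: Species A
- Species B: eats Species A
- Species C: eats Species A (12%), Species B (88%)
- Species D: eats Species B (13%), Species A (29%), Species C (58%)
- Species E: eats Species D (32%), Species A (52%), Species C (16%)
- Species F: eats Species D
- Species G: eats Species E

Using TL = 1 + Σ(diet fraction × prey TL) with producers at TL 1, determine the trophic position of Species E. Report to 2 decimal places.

Species B: 1 + 1 = 2
Species C: 1 + (0.12×1 + 0.88×2) = 2.88
Species D: 1 + (0.13×2 + 0.29×1 + 0.58×2.88) = 3.2204
Species E: 1 + (0.32×3.2204 + 0.52×1 + 0.16×2.88) = 3.011328
Species F: 1 + 3.2204 = 4.2204
Species G: 1 + 3.011328 = 4.011328

3.01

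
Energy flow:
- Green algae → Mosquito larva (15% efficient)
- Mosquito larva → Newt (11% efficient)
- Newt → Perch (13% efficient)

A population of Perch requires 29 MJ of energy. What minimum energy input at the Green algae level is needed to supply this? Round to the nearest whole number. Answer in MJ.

13520 MJ

Cumulative transfer efficiency: 0.15 × 0.11 × 0.13 = 0.002145
Green algae energy = 29 / 0.002145 = 13520 MJ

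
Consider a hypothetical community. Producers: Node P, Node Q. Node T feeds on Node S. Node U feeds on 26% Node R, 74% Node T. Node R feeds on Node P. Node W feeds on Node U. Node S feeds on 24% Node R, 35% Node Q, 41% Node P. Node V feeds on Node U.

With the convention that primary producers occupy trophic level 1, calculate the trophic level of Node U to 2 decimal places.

Node R: 1 + 1 = 2
Node S: 1 + (0.24×2 + 0.35×1 + 0.41×1) = 2.24
Node T: 1 + 2.24 = 3.24
Node U: 1 + (0.26×2 + 0.74×3.24) = 3.9176
Node V: 1 + 3.9176 = 4.9176
Node W: 1 + 3.9176 = 4.9176

3.92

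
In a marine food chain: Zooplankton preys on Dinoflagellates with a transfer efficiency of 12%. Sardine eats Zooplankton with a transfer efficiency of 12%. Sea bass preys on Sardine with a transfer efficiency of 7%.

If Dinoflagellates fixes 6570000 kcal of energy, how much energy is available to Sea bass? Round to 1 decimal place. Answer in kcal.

6622.6 kcal

Zooplankton: 6570000 × 0.12 = 788400 kcal
Sardine: 788400 × 0.12 = 94608 kcal
Sea bass: 94608 × 0.07 = 6622.56 kcal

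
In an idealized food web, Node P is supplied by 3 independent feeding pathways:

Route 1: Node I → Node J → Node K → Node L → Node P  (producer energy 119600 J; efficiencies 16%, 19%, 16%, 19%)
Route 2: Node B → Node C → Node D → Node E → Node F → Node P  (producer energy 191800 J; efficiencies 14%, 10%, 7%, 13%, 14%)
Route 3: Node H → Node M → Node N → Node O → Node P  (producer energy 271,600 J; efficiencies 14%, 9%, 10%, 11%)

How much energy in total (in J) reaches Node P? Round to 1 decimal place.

Route 1: 119600 × 0.16 × 0.19 × 0.16 × 0.19 = 110.529536 J
Route 2: 191800 × 0.14 × 0.1 × 0.07 × 0.13 × 0.14 = 3.4209448 J
Route 3: 271600 × 0.14 × 0.09 × 0.1 × 0.11 = 37.64376 J
Total at Node P: 110.529536 + 3.4209448 + 37.64376 = 151.5942408 J

151.6 J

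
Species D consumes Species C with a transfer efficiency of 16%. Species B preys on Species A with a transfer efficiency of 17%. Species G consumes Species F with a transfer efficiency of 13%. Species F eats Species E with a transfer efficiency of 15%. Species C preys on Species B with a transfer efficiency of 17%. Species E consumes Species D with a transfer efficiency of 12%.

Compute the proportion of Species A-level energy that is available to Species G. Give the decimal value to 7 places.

0.0000108

Product of link efficiencies: 0.17 × 0.17 × 0.16 × 0.12 × 0.15 × 0.13 = 0.00001082016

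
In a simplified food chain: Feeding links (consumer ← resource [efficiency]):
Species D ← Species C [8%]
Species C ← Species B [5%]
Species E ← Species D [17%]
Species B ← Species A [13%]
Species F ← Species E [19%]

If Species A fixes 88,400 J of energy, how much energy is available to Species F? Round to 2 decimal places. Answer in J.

1.48 J

Species B: 88400 × 0.13 = 11492 J
Species C: 11492 × 0.05 = 574.6 J
Species D: 574.6 × 0.08 = 45.968 J
Species E: 45.968 × 0.17 = 7.81456 J
Species F: 7.81456 × 0.19 = 1.4847664 J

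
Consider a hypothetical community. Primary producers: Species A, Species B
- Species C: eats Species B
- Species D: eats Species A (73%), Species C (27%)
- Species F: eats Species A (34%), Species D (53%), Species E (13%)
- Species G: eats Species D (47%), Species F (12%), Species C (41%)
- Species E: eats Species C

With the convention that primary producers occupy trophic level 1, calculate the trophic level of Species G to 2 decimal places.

Species C: 1 + 1 = 2
Species D: 1 + (0.73×1 + 0.27×2) = 2.27
Species E: 1 + 2 = 3
Species F: 1 + (0.34×1 + 0.53×2.27 + 0.13×3) = 2.9331
Species G: 1 + (0.47×2.27 + 0.12×2.9331 + 0.41×2) = 3.238872

3.24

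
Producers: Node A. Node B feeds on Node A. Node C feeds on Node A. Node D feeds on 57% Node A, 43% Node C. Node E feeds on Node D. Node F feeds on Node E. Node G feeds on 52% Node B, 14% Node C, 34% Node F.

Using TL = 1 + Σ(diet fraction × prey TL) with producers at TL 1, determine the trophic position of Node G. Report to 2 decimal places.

3.83

Node B: 1 + 1 = 2
Node C: 1 + 1 = 2
Node D: 1 + (0.57×1 + 0.43×2) = 2.43
Node E: 1 + 2.43 = 3.43
Node F: 1 + 3.43 = 4.43
Node G: 1 + (0.52×2 + 0.14×2 + 0.34×4.43) = 3.8262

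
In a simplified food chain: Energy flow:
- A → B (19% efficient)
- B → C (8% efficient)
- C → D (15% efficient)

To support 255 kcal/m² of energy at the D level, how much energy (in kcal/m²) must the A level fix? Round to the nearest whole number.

111842 kcal/m²

Cumulative transfer efficiency: 0.19 × 0.08 × 0.15 = 0.00228
A energy = 255 / 0.00228 = 111842 kcal/m²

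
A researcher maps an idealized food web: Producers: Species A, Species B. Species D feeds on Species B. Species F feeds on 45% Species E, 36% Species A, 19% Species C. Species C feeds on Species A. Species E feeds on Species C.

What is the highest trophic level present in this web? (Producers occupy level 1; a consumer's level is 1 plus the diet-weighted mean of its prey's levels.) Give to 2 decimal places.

Species C: 1 + 1 = 2
Species D: 1 + 1 = 2
Species E: 1 + 2 = 3
Species F: 1 + (0.45×3 + 0.36×1 + 0.19×2) = 3.09

3.09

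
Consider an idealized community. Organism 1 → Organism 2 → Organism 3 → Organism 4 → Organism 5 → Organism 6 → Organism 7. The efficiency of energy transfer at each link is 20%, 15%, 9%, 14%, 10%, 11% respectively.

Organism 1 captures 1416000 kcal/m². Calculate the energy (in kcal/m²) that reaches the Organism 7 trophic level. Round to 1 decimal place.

Organism 2: 1416000 × 0.2 = 283200 kcal/m²
Organism 3: 283200 × 0.15 = 42480 kcal/m²
Organism 4: 42480 × 0.09 = 3823.2 kcal/m²
Organism 5: 3823.2 × 0.14 = 535.248 kcal/m²
Organism 6: 535.248 × 0.1 = 53.5248 kcal/m²
Organism 7: 53.5248 × 0.11 = 5.887728 kcal/m²

5.9 kcal/m²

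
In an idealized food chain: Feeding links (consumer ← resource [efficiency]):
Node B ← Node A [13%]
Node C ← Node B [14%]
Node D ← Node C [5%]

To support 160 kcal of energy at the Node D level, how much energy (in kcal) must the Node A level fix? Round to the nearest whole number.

175824 kcal

Cumulative transfer efficiency: 0.13 × 0.14 × 0.05 = 0.00091
Node A energy = 160 / 0.00091 = 175824 kcal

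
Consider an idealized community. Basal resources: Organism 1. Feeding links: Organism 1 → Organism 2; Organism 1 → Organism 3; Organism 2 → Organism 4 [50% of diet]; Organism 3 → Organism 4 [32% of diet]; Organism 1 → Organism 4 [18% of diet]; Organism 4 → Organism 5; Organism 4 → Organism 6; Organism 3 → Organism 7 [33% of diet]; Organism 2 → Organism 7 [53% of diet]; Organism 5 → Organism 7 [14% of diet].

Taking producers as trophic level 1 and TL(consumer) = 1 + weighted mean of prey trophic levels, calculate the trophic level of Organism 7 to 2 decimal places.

Organism 2: 1 + 1 = 2
Organism 3: 1 + 1 = 2
Organism 4: 1 + (0.5×2 + 0.32×2 + 0.18×1) = 2.82
Organism 5: 1 + 2.82 = 3.82
Organism 6: 1 + 2.82 = 3.82
Organism 7: 1 + (0.33×2 + 0.53×2 + 0.14×3.82) = 3.2548

3.25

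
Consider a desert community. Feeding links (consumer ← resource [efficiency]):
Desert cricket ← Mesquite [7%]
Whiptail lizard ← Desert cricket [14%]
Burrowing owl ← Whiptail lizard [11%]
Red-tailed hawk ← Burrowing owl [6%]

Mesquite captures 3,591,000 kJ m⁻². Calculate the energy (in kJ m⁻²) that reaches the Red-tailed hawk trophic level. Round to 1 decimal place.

232.3 kJ m⁻²

Desert cricket: 3591000 × 0.07 = 251370 kJ m⁻²
Whiptail lizard: 251370 × 0.14 = 35191.8 kJ m⁻²
Burrowing owl: 35191.8 × 0.11 = 3871.098 kJ m⁻²
Red-tailed hawk: 3871.098 × 0.06 = 232.26588 kJ m⁻²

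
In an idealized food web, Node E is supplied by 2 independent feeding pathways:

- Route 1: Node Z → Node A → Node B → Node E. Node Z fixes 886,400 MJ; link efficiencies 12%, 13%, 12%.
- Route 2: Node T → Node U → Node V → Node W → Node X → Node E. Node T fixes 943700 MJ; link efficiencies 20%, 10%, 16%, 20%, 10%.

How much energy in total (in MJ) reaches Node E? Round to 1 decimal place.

1719.7 MJ

Route 1: 886400 × 0.12 × 0.13 × 0.12 = 1659.3408 MJ
Route 2: 943700 × 0.2 × 0.1 × 0.16 × 0.2 × 0.1 = 60.3968 MJ
Total at Node E: 1659.3408 + 60.3968 = 1719.7376 MJ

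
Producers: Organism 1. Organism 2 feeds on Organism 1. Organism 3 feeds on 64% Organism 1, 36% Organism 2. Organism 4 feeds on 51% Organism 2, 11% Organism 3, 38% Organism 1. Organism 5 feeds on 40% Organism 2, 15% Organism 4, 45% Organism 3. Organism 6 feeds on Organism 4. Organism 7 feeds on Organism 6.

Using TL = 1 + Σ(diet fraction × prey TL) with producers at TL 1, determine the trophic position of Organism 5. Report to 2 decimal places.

3.26

Organism 2: 1 + 1 = 2
Organism 3: 1 + (0.64×1 + 0.36×2) = 2.36
Organism 4: 1 + (0.51×2 + 0.11×2.36 + 0.38×1) = 2.6596
Organism 5: 1 + (0.4×2 + 0.15×2.6596 + 0.45×2.36) = 3.26094
Organism 6: 1 + 2.6596 = 3.6596
Organism 7: 1 + 3.6596 = 4.6596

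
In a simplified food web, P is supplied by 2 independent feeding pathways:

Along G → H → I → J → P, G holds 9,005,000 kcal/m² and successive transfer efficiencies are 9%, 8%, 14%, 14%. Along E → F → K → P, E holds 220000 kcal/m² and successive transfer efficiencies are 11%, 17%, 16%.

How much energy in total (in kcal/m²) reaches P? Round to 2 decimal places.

Via G: 9005000 × 0.09 × 0.08 × 0.14 × 0.14 = 1270.7856 kcal/m²
Via E: 220000 × 0.11 × 0.17 × 0.16 = 658.24 kcal/m²
Total at P: 1270.7856 + 658.24 = 1929.0256 kcal/m²

1929.03 kcal/m²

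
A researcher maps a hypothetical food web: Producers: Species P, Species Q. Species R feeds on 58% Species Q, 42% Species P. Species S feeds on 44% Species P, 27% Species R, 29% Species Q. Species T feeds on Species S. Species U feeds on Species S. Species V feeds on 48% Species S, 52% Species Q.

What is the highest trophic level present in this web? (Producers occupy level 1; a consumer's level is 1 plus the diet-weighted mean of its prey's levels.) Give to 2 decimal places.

Species R: 1 + (0.58×1 + 0.42×1) = 2
Species S: 1 + (0.44×1 + 0.27×2 + 0.29×1) = 2.27
Species T: 1 + 2.27 = 3.27
Species U: 1 + 2.27 = 3.27
Species V: 1 + (0.48×2.27 + 0.52×1) = 2.6096

3.27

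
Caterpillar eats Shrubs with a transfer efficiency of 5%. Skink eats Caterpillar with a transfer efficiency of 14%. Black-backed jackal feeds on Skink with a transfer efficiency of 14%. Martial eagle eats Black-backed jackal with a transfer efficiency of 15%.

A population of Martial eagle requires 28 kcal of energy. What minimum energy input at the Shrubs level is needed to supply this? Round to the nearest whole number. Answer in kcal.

190476 kcal

Cumulative transfer efficiency: 0.05 × 0.14 × 0.14 × 0.15 = 0.000147
Shrubs energy = 28 / 0.000147 = 190476 kcal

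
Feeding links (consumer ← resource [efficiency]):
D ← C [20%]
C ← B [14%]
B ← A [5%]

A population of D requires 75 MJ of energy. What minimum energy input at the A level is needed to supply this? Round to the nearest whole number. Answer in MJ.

53571 MJ

Cumulative transfer efficiency: 0.05 × 0.14 × 0.2 = 0.0014
A energy = 75 / 0.0014 = 53571 MJ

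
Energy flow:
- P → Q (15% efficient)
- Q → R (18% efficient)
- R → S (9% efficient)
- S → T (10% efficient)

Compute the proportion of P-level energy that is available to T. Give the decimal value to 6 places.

Product of link efficiencies: 0.15 × 0.18 × 0.09 × 0.1 = 0.000243

0.000243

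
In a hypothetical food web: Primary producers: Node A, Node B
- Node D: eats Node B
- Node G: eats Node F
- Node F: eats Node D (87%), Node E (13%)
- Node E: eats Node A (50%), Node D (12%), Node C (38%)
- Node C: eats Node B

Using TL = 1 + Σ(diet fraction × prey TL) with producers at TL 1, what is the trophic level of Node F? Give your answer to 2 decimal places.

3.07

Node C: 1 + 1 = 2
Node D: 1 + 1 = 2
Node E: 1 + (0.5×1 + 0.12×2 + 0.38×2) = 2.5
Node F: 1 + (0.87×2 + 0.13×2.5) = 3.065
Node G: 1 + 3.065 = 4.065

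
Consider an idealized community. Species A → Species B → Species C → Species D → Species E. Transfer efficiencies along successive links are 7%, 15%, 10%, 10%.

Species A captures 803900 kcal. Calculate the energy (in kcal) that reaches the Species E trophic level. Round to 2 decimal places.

Species B: 803900 × 0.07 = 56273 kcal
Species C: 56273 × 0.15 = 8440.95 kcal
Species D: 8440.95 × 0.1 = 844.095 kcal
Species E: 844.095 × 0.1 = 84.4095 kcal

84.41 kcal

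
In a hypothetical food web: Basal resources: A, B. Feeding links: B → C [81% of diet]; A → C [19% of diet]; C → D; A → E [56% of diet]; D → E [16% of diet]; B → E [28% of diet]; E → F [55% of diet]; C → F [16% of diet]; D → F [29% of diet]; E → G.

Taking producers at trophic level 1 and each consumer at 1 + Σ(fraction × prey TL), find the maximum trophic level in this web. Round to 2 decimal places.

3.47

C: 1 + (0.81×1 + 0.19×1) = 2
D: 1 + 2 = 3
E: 1 + (0.56×1 + 0.16×3 + 0.28×1) = 2.32
F: 1 + (0.55×2.32 + 0.16×2 + 0.29×3) = 3.466
G: 1 + 2.32 = 3.32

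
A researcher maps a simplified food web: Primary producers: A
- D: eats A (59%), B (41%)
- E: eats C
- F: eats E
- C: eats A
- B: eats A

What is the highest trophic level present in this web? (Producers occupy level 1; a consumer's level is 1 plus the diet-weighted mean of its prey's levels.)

4

B: 1 + 1 = 2
C: 1 + 1 = 2
D: 1 + (0.59×1 + 0.41×2) = 2.41
E: 1 + 2 = 3
F: 1 + 3 = 4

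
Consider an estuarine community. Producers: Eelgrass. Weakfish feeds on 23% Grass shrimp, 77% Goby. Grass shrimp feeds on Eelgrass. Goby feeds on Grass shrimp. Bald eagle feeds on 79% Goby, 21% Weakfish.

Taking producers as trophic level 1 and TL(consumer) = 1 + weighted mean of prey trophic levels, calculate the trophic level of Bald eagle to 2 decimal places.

Grass shrimp: 1 + 1 = 2
Goby: 1 + 2 = 3
Weakfish: 1 + (0.23×2 + 0.77×3) = 3.77
Bald eagle: 1 + (0.79×3 + 0.21×3.77) = 4.1617

4.16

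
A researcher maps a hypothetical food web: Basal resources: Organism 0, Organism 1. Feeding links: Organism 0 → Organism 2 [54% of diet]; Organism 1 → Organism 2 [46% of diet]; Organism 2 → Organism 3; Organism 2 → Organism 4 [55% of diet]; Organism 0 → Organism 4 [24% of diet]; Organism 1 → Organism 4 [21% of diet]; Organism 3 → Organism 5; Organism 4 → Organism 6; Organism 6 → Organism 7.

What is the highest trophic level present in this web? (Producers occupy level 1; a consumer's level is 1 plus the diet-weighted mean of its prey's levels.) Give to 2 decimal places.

4.55

Organism 2: 1 + (0.54×1 + 0.46×1) = 2
Organism 3: 1 + 2 = 3
Organism 4: 1 + (0.55×2 + 0.24×1 + 0.21×1) = 2.55
Organism 5: 1 + 3 = 4
Organism 6: 1 + 2.55 = 3.55
Organism 7: 1 + 3.55 = 4.55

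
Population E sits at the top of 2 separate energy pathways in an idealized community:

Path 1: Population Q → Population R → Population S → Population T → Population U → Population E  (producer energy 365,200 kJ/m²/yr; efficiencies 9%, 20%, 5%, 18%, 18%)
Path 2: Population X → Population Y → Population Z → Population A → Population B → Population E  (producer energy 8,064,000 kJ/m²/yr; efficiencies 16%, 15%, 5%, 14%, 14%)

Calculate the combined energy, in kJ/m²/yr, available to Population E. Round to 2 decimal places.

Path 1: 365200 × 0.09 × 0.2 × 0.05 × 0.18 × 0.18 = 10.649232 kJ/m²/yr
Path 2: 8064000 × 0.16 × 0.15 × 0.05 × 0.14 × 0.14 = 189.66528 kJ/m²/yr
Total at Population E: 10.649232 + 189.66528 = 200.314512 kJ/m²/yr

200.31 kJ/m²/yr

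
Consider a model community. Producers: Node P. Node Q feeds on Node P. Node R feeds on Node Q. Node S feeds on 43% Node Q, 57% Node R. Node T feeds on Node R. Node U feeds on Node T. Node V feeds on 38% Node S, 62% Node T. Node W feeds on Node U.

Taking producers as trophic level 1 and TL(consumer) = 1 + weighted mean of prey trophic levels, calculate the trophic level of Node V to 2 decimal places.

Node Q: 1 + 1 = 2
Node R: 1 + 2 = 3
Node S: 1 + (0.43×2 + 0.57×3) = 3.57
Node T: 1 + 3 = 4
Node U: 1 + 4 = 5
Node V: 1 + (0.38×3.57 + 0.62×4) = 4.8366
Node W: 1 + 5 = 6

4.84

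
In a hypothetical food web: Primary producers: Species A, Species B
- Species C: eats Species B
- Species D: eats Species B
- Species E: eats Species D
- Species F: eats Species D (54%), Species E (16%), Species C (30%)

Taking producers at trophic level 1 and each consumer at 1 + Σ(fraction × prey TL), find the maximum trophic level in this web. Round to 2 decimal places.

Species C: 1 + 1 = 2
Species D: 1 + 1 = 2
Species E: 1 + 2 = 3
Species F: 1 + (0.54×2 + 0.16×3 + 0.3×2) = 3.16

3.16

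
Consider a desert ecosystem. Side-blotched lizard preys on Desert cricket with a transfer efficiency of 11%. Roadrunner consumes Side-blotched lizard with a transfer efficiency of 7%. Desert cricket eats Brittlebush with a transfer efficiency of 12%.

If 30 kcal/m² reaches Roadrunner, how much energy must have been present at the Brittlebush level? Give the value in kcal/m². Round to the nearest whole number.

32468 kcal/m²

Cumulative transfer efficiency: 0.12 × 0.11 × 0.07 = 0.000924
Brittlebush energy = 30 / 0.000924 = 32468 kcal/m²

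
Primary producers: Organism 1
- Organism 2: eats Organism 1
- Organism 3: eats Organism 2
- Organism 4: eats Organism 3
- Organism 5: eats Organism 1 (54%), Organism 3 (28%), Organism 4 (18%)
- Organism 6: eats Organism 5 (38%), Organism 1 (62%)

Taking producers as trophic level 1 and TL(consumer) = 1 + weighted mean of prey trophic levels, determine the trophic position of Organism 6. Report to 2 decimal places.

2.80

Organism 2: 1 + 1 = 2
Organism 3: 1 + 2 = 3
Organism 4: 1 + 3 = 4
Organism 5: 1 + (0.54×1 + 0.28×3 + 0.18×4) = 3.1
Organism 6: 1 + (0.38×3.1 + 0.62×1) = 2.798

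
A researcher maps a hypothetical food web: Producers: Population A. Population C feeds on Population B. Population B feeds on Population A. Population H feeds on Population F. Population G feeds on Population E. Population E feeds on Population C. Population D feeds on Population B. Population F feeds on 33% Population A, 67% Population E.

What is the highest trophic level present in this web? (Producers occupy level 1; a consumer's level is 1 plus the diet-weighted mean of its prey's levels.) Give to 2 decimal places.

Population B: 1 + 1 = 2
Population C: 1 + 2 = 3
Population D: 1 + 2 = 3
Population E: 1 + 3 = 4
Population F: 1 + (0.33×1 + 0.67×4) = 4.01
Population G: 1 + 4 = 5
Population H: 1 + 4.01 = 5.01

5.01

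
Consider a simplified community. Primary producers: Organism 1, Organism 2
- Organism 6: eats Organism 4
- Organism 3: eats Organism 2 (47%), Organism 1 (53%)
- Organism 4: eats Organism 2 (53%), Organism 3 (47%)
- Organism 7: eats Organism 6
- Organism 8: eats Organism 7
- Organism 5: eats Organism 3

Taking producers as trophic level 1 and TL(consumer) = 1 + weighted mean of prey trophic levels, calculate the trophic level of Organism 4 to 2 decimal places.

2.47

Organism 3: 1 + (0.47×1 + 0.53×1) = 2
Organism 4: 1 + (0.53×1 + 0.47×2) = 2.47
Organism 5: 1 + 2 = 3
Organism 6: 1 + 2.47 = 3.47
Organism 7: 1 + 3.47 = 4.47
Organism 8: 1 + 4.47 = 5.47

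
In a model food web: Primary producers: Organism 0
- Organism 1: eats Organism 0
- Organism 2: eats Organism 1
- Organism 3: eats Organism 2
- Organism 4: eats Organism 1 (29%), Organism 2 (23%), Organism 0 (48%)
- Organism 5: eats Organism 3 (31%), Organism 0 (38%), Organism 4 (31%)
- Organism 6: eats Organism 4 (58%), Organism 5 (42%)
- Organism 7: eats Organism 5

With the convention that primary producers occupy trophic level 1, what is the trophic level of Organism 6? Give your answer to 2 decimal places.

Organism 1: 1 + 1 = 2
Organism 2: 1 + 2 = 3
Organism 3: 1 + 3 = 4
Organism 4: 1 + (0.29×2 + 0.23×3 + 0.48×1) = 2.75
Organism 5: 1 + (0.31×4 + 0.38×1 + 0.31×2.75) = 3.4725
Organism 6: 1 + (0.58×2.75 + 0.42×3.4725) = 4.05345
Organism 7: 1 + 3.4725 = 4.4725

4.05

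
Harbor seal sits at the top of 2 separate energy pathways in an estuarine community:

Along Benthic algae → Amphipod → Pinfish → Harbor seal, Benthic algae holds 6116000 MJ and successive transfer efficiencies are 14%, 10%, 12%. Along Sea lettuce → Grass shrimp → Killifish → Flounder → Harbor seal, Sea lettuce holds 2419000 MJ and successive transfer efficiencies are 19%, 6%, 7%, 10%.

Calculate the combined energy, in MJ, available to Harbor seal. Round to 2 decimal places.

Via Benthic algae: 6116000 × 0.14 × 0.1 × 0.12 = 10274.88 MJ
Via Sea lettuce: 2419000 × 0.19 × 0.06 × 0.07 × 0.1 = 193.0362 MJ
Total at Harbor seal: 10274.88 + 193.0362 = 10467.9162 MJ

10467.92 MJ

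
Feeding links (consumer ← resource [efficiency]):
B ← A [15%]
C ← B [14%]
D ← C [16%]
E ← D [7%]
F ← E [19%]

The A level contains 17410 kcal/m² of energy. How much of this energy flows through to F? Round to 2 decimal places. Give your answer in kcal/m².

0.78 kcal/m²

B: 17410 × 0.15 = 2611.5 kcal/m²
C: 2611.5 × 0.14 = 365.61 kcal/m²
D: 365.61 × 0.16 = 58.4976 kcal/m²
E: 58.4976 × 0.07 = 4.094832 kcal/m²
F: 4.094832 × 0.19 = 0.77801808 kcal/m²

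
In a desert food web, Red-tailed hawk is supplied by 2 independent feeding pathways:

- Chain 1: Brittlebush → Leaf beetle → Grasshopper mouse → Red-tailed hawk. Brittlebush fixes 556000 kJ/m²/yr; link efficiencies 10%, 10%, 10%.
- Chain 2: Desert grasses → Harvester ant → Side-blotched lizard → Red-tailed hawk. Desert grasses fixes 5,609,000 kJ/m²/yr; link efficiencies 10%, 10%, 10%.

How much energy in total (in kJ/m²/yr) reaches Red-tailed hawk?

Chain 1: 556000 × 0.1 × 0.1 × 0.1 = 556 kJ/m²/yr
Chain 2: 5609000 × 0.1 × 0.1 × 0.1 = 5609 kJ/m²/yr
Total at Red-tailed hawk: 556 + 5609 = 6165 kJ/m²/yr

6165 kJ/m²/yr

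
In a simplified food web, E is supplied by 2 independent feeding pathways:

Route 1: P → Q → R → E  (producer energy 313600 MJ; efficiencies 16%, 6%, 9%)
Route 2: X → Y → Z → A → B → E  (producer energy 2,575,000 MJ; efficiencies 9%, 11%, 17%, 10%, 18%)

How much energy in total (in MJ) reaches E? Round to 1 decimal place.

349.0 MJ

Route 1: 313600 × 0.16 × 0.06 × 0.09 = 270.9504 MJ
Route 2: 2575000 × 0.09 × 0.11 × 0.17 × 0.1 × 0.18 = 78.00705 MJ
Total at E: 270.9504 + 78.00705 = 348.95745 MJ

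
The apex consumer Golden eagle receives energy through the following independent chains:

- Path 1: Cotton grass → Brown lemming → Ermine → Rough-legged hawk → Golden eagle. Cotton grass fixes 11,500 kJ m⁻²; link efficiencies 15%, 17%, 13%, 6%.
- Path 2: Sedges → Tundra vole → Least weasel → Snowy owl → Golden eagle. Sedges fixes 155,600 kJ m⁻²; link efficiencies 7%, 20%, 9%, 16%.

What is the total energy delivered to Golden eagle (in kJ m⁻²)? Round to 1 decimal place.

Path 1: 11500 × 0.15 × 0.17 × 0.13 × 0.06 = 2.28735 kJ m⁻²
Path 2: 155600 × 0.07 × 0.2 × 0.09 × 0.16 = 31.36896 kJ m⁻²
Total at Golden eagle: 2.28735 + 31.36896 = 33.65631 kJ m⁻²

33.7 kJ m⁻²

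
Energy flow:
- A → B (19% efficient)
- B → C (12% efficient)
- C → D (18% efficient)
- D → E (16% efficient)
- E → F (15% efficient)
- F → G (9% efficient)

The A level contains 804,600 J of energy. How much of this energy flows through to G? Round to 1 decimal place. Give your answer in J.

7.1 J

B: 804600 × 0.19 = 152874 J
C: 152874 × 0.12 = 18344.88 J
D: 18344.88 × 0.18 = 3302.0784 J
E: 3302.0784 × 0.16 = 528.332544 J
F: 528.332544 × 0.15 = 79.2498816 J
G: 79.2498816 × 0.09 = 7.132489344 J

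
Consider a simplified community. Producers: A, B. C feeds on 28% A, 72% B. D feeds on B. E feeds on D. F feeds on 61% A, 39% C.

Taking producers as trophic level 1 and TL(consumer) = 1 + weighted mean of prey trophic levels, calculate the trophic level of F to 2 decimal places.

C: 1 + (0.28×1 + 0.72×1) = 2
D: 1 + 1 = 2
E: 1 + 2 = 3
F: 1 + (0.61×1 + 0.39×2) = 2.39

2.39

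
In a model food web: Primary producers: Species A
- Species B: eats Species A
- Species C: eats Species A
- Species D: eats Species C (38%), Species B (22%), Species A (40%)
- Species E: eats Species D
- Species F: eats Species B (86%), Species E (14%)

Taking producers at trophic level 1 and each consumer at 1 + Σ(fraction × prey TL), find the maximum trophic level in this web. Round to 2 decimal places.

3.60

Species B: 1 + 1 = 2
Species C: 1 + 1 = 2
Species D: 1 + (0.38×2 + 0.22×2 + 0.4×1) = 2.6
Species E: 1 + 2.6 = 3.6
Species F: 1 + (0.86×2 + 0.14×3.6) = 3.224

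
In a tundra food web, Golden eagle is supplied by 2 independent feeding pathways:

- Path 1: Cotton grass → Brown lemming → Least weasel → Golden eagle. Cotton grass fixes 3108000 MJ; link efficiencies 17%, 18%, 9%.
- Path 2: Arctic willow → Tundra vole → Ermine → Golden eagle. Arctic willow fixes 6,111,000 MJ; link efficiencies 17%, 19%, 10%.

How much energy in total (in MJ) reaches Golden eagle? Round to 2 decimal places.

28297.96 MJ

Path 1: 3108000 × 0.17 × 0.18 × 0.09 = 8559.432 MJ
Path 2: 6111000 × 0.17 × 0.19 × 0.1 = 19738.53 MJ
Total at Golden eagle: 8559.432 + 19738.53 = 28297.962 MJ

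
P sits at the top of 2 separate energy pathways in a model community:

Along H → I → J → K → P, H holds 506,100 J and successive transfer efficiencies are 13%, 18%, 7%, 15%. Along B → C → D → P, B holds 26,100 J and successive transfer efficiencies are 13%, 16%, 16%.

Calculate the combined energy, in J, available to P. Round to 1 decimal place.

211.2 J

Via H: 506100 × 0.13 × 0.18 × 0.07 × 0.15 = 124.34877 J
Via B: 26100 × 0.13 × 0.16 × 0.16 = 86.8608 J
Total at P: 124.34877 + 86.8608 = 211.20957 J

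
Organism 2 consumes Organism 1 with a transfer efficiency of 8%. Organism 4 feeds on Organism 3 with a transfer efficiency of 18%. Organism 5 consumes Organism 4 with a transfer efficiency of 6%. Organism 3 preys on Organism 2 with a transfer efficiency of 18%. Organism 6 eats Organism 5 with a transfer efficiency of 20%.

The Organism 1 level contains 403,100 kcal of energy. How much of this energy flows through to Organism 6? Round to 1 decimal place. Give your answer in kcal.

Organism 2: 403100 × 0.08 = 32248 kcal
Organism 3: 32248 × 0.18 = 5804.64 kcal
Organism 4: 5804.64 × 0.18 = 1044.8352 kcal
Organism 5: 1044.8352 × 0.06 = 62.690112 kcal
Organism 6: 62.690112 × 0.2 = 12.5380224 kcal

12.5 kcal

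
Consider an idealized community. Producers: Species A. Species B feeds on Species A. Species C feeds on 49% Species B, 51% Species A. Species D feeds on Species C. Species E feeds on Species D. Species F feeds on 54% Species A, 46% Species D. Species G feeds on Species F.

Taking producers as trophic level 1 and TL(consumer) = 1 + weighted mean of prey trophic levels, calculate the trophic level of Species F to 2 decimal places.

Species B: 1 + 1 = 2
Species C: 1 + (0.49×2 + 0.51×1) = 2.49
Species D: 1 + 2.49 = 3.49
Species E: 1 + 3.49 = 4.49
Species F: 1 + (0.54×1 + 0.46×3.49) = 3.1454
Species G: 1 + 3.1454 = 4.1454

3.15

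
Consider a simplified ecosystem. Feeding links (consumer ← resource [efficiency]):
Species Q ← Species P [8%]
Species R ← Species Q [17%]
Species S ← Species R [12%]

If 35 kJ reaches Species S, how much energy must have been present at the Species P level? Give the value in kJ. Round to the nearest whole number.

Cumulative transfer efficiency: 0.08 × 0.17 × 0.12 = 0.001632
Species P energy = 35 / 0.001632 = 21446 kJ

21446 kJ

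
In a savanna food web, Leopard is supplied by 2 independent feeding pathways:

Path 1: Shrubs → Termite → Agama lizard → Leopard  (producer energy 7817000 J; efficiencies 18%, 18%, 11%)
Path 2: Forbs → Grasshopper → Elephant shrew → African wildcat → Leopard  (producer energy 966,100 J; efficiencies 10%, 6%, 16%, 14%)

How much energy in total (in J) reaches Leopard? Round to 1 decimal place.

Path 1: 7817000 × 0.18 × 0.18 × 0.11 = 27859.788 J
Path 2: 966100 × 0.1 × 0.06 × 0.16 × 0.14 = 129.84384 J
Total at Leopard: 27859.788 + 129.84384 = 27989.63184 J

27989.6 J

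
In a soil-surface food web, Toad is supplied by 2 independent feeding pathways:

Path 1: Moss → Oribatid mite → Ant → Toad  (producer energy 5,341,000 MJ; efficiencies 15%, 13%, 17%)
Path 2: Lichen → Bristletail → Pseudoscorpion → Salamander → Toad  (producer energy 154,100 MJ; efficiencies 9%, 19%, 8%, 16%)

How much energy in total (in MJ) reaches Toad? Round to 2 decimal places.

17739.14 MJ

Path 1: 5341000 × 0.15 × 0.13 × 0.17 = 17705.415 MJ
Path 2: 154100 × 0.09 × 0.19 × 0.08 × 0.16 = 33.729408 MJ
Total at Toad: 17705.415 + 33.729408 = 17739.144408 MJ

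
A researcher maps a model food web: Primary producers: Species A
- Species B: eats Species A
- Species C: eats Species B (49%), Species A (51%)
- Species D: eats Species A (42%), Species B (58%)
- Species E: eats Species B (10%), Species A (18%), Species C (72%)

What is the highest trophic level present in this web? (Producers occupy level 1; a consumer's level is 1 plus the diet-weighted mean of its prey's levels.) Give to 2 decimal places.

3.17

Species B: 1 + 1 = 2
Species C: 1 + (0.49×2 + 0.51×1) = 2.49
Species D: 1 + (0.42×1 + 0.58×2) = 2.58
Species E: 1 + (0.1×2 + 0.18×1 + 0.72×2.49) = 3.1728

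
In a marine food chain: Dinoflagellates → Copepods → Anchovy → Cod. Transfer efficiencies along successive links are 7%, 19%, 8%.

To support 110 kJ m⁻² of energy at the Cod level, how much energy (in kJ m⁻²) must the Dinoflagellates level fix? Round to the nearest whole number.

Cumulative transfer efficiency: 0.07 × 0.19 × 0.08 = 0.001064
Dinoflagellates energy = 110 / 0.001064 = 103383 kJ m⁻²

103383 kJ m⁻²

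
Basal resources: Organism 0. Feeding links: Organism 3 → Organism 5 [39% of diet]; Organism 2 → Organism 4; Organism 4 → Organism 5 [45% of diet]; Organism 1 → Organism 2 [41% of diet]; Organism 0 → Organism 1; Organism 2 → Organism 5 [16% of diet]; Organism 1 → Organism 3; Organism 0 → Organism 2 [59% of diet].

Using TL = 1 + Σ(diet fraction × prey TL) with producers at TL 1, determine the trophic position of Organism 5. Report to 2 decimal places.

4.09

Organism 1: 1 + 1 = 2
Organism 2: 1 + (0.59×1 + 0.41×2) = 2.41
Organism 3: 1 + 2 = 3
Organism 4: 1 + 2.41 = 3.41
Organism 5: 1 + (0.39×3 + 0.45×3.41 + 0.16×2.41) = 4.0901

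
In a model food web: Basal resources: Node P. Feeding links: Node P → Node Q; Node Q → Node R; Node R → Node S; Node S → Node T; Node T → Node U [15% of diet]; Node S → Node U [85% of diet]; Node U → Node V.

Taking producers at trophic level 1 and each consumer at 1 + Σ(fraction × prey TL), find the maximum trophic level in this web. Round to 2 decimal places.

Node Q: 1 + 1 = 2
Node R: 1 + 2 = 3
Node S: 1 + 3 = 4
Node T: 1 + 4 = 5
Node U: 1 + (0.15×5 + 0.85×4) = 5.15
Node V: 1 + 5.15 = 6.15

6.15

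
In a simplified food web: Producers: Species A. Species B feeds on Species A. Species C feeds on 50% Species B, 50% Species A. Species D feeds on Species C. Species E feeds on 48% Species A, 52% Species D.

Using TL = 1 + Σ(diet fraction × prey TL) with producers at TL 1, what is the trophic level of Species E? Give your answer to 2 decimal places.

3.30

Species B: 1 + 1 = 2
Species C: 1 + (0.5×2 + 0.5×1) = 2.5
Species D: 1 + 2.5 = 3.5
Species E: 1 + (0.48×1 + 0.52×3.5) = 3.3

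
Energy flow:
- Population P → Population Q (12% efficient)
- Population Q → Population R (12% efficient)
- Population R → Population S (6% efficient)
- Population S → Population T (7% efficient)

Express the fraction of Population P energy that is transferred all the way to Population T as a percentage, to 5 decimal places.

Product of link efficiencies: 0.12 × 0.12 × 0.06 × 0.07 = 0.00006048
As a percentage: 0.00006048 × 100 = 0.00605%

0.00605%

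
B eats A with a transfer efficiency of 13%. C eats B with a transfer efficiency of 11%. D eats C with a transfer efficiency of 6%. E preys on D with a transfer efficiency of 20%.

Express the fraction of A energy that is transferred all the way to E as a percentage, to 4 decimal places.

0.0172%

Product of link efficiencies: 0.13 × 0.11 × 0.06 × 0.2 = 0.0001716
As a percentage: 0.0001716 × 100 = 0.0172%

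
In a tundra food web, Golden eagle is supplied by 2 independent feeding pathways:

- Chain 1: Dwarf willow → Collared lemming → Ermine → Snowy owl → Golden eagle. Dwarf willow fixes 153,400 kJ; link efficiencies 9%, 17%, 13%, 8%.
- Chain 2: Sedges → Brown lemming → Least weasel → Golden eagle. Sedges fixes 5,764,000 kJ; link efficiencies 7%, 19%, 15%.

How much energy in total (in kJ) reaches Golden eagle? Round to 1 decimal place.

11523.6 kJ

Chain 1: 153400 × 0.09 × 0.17 × 0.13 × 0.08 = 24.409008 kJ
Chain 2: 5764000 × 0.07 × 0.19 × 0.15 = 11499.18 kJ
Total at Golden eagle: 24.409008 + 11499.18 = 11523.589008 kJ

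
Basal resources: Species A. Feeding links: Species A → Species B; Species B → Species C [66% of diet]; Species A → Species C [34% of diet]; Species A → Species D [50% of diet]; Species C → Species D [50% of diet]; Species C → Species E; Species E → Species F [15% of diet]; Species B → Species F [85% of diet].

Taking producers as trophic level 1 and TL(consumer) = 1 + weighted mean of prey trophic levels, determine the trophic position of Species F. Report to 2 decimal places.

Species B: 1 + 1 = 2
Species C: 1 + (0.66×2 + 0.34×1) = 2.66
Species D: 1 + (0.5×1 + 0.5×2.66) = 2.83
Species E: 1 + 2.66 = 3.66
Species F: 1 + (0.15×3.66 + 0.85×2) = 3.249

3.25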